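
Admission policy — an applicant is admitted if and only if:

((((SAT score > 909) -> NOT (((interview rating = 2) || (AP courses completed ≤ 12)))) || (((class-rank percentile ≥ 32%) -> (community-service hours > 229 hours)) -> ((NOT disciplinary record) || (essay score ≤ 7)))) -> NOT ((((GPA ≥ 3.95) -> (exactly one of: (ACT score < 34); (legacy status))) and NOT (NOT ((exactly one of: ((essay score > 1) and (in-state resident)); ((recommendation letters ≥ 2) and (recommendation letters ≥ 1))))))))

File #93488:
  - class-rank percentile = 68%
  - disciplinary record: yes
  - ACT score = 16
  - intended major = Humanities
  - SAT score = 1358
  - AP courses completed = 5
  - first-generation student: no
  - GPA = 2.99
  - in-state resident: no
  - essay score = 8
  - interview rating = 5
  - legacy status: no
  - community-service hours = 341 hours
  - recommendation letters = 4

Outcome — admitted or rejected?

Admitted

Atomic conditions:
  SAT score > 909: 1358 > 909 is true
  interview rating = 2: 5 == 2 is false
  AP courses completed ≤ 12: 5 ≤ 12 is true
  class-rank percentile ≥ 32%: 68 ≥ 32 is true
  community-service hours > 229 hours: 341 > 229 is true
  NOT disciplinary record: yes → false
  essay score ≤ 7: 8 ≤ 7 is false
  GPA ≥ 3.95: 2.99 ≥ 3.95 is false
  ACT score < 34: 16 < 34 is true
  legacy status: no → false
  essay score > 1: 8 > 1 is true
  in-state resident: no → false
  recommendation letters ≥ 2: 4 ≥ 2 is true
  recommendation letters ≥ 1: 4 ≥ 1 is true
Combine:
[1.1.2.1] false OR true = true
[1.1.2] NOT true = false
[1.1] true → false = false
[1.2.1] true → true = true
[1.2.2] false OR false = false
[1.2] true → false = false
[1] false OR false = false
[2.1.1.2] exactly-one(true, false) = true
[2.1.1] false → true (antecedent false ⇒ implication holds) = true
[2.1.2.1.1.1] true AND false = false
[2.1.2.1.1.2] true AND true = true
[2.1.2.1.1] exactly-one(false, true) = true
[2.1.2.1] NOT true = false
[2.1.2] NOT false = true
[2.1] true AND true = true
[2] NOT true = false
[root] false → false (antecedent false ⇒ implication holds) = true
Overall: true → admitted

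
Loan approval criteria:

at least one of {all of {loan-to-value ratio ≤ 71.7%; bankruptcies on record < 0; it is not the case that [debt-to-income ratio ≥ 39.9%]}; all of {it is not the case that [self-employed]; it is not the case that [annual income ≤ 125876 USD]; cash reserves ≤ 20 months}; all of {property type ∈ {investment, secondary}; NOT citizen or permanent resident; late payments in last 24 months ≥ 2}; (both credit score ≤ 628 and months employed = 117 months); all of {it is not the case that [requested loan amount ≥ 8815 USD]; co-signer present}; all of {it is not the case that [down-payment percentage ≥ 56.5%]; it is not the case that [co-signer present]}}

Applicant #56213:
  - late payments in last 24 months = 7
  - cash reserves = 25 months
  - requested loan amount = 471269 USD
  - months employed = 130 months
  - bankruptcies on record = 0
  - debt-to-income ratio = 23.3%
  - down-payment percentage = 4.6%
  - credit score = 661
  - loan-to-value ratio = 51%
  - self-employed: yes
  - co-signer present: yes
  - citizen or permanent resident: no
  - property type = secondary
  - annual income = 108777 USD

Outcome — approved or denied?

Atomic conditions:
  loan-to-value ratio ≤ 71.7%: 51 ≤ 71.7 is true
  bankruptcies on record < 0: 0 < 0 is false
  debt-to-income ratio ≥ 39.9%: 23.3 ≥ 39.9 is false
  self-employed: yes → true
  annual income ≤ 125876 USD: 108777 ≤ 125876 is true
  cash reserves ≤ 20 months: 25 ≤ 20 is false
  property type ∈ {investment, secondary}: secondary is in the set → true
  NOT citizen or permanent resident: no → true
  late payments in last 24 months ≥ 2: 7 ≥ 2 is true
  credit score ≤ 628: 661 ≤ 628 is false
  months employed = 117 months: 130 == 117 is false
  requested loan amount ≥ 8815 USD: 471269 ≥ 8815 is true
  co-signer present: yes → true
  down-payment percentage ≥ 56.5%: 4.6 ≥ 56.5 is false
Combine:
[1.3] NOT false = true
[1] true AND false AND true = false
[2.1] NOT true = false
[2.2] NOT true = false
[2] false AND false AND false = false
[3] true AND true AND true = true
[4] false AND false = false
[5.1] NOT true = false
[5] false AND true = false
[6.1] NOT false = true
[6.2] NOT true = false
[6] true AND false = false
[root] false OR false OR true OR false OR false OR false = true
Overall: true → approved

Approved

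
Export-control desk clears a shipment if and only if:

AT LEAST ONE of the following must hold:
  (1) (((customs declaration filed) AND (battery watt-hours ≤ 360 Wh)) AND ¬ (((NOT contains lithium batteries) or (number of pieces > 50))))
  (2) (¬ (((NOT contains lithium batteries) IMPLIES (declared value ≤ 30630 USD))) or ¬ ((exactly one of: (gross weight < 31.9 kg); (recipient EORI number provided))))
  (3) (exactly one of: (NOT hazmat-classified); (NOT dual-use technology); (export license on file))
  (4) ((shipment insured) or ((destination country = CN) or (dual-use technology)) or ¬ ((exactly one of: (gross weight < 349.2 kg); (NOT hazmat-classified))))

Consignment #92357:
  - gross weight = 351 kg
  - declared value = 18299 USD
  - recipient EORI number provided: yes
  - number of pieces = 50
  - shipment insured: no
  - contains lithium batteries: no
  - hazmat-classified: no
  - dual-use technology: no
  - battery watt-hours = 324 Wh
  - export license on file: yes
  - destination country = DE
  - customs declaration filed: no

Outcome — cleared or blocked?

Atomic conditions:
  customs declaration filed: no → false
  battery watt-hours ≤ 360 Wh: 324 ≤ 360 is true
  NOT contains lithium batteries: no → true
  number of pieces > 50: 50 > 50 is false
  declared value ≤ 30630 USD: 18299 ≤ 30630 is true
  gross weight < 31.9 kg: 351 < 31.9 is false
  recipient EORI number provided: yes → true
  NOT hazmat-classified: no → true
  NOT dual-use technology: no → true
  export license on file: yes → true
  shipment insured: no → false
  destination country = CN: DE == CN is false
  dual-use technology: no → false
  gross weight < 349.2 kg: 351 < 349.2 is false
Combine:
[1.1] false AND true = false
[1.2.1] true OR false = true
[1.2] NOT true = false
[1] false AND false = false
[2.1.1] true → true = true
[2.1] NOT true = false
[2.2.1] exactly-one(false, true) = true
[2.2] NOT true = false
[2] false OR false = false
[3] exactly-one(true, true, true) = false
[4.2] false OR false = false
[4.3.1] exactly-one(false, true) = true
[4.3] NOT true = false
[4] false OR false OR false = false
[root] false OR false OR false OR false = false
Overall: false → blocked

Blocked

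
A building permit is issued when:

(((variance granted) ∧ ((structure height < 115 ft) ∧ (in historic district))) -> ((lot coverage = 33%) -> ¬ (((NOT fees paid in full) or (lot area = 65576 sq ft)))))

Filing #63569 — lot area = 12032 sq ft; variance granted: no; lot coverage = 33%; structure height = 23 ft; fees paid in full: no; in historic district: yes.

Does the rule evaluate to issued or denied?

Atomic conditions:
  variance granted: no → false
  structure height < 115 ft: 23 < 115 is true
  in historic district: yes → true
  lot coverage = 33%: 33 == 33 is true
  NOT fees paid in full: no → true
  lot area = 65576 sq ft: 12032 == 65576 is false
Combine:
[1.2] true AND true = true
[1] false AND true = false
[2.2.1] true OR false = true
[2.2] NOT true = false
[2] true → false = false
[root] false → false (antecedent false ⇒ implication holds) = true
Overall: true → issued

Issued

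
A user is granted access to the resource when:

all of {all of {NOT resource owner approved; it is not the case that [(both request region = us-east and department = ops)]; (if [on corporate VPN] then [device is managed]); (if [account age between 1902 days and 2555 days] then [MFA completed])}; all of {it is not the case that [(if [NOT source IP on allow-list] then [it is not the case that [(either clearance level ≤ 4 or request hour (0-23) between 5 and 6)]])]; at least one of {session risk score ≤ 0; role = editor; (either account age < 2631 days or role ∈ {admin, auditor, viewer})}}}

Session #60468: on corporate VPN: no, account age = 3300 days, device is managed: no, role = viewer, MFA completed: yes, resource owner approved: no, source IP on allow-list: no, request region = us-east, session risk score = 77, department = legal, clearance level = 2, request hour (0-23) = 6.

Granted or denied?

Granted

Atomic conditions:
  NOT resource owner approved: no → true
  request region = us-east: us-east == us-east is true
  department = ops: legal == ops is false
  on corporate VPN: no → false
  device is managed: no → false
  account age between 1902 days and 2555 days: 3300 in [1902, 2555] is false
  MFA completed: yes → true
  NOT source IP on allow-list: no → true
  clearance level ≤ 4: 2 ≤ 4 is true
  request hour (0-23) between 5 and 6: 6 in [5, 6] is true
  session risk score ≤ 0: 77 ≤ 0 is false
  role = editor: viewer == editor is false
  account age < 2631 days: 3300 < 2631 is false
  role ∈ {admin, auditor, viewer}: viewer is in the set → true
Combine:
[1.2.1] true AND false = false
[1.2] NOT false = true
[1.3] false → false (antecedent false ⇒ implication holds) = true
[1.4] false → true (antecedent false ⇒ implication holds) = true
[1] true AND true AND true AND true = true
[2.1.1.2.1] true OR true = true
[2.1.1.2] NOT true = false
[2.1.1] true → false = false
[2.1] NOT false = true
[2.2.3] false OR true = true
[2.2] false OR false OR true = true
[2] true AND true = true
[root] true AND true = true
Overall: true → granted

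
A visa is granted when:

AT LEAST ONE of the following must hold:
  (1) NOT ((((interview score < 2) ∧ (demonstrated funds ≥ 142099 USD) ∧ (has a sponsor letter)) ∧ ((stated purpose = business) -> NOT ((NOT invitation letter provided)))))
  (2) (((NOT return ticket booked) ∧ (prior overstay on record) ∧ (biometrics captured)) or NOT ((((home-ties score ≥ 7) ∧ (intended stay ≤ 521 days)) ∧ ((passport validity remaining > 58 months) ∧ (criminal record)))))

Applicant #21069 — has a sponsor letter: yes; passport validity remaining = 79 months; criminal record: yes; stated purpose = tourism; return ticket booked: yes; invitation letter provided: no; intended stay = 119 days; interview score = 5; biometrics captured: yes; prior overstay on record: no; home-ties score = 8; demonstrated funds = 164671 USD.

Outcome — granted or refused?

Granted

Atomic conditions:
  interview score < 2: 5 < 2 is false
  demonstrated funds ≥ 142099 USD: 164671 ≥ 142099 is true
  has a sponsor letter: yes → true
  stated purpose = business: tourism == business is false
  NOT invitation letter provided: no → true
  NOT return ticket booked: yes → false
  prior overstay on record: no → false
  biometrics captured: yes → true
  home-ties score ≥ 7: 8 ≥ 7 is true
  intended stay ≤ 521 days: 119 ≤ 521 is true
  passport validity remaining > 58 months: 79 > 58 is true
  criminal record: yes → true
Combine:
[1.1.1] false AND true AND true = false
[1.1.2.2] NOT true = false
[1.1.2] false → false (antecedent false ⇒ implication holds) = true
[1.1] false AND true = false
[1] NOT false = true
[2.1] false AND false AND true = false
[2.2.1.1] true AND true = true
[2.2.1.2] true AND true = true
[2.2.1] true AND true = true
[2.2] NOT true = false
[2] false OR false = false
[root] true OR false = true
Overall: true → granted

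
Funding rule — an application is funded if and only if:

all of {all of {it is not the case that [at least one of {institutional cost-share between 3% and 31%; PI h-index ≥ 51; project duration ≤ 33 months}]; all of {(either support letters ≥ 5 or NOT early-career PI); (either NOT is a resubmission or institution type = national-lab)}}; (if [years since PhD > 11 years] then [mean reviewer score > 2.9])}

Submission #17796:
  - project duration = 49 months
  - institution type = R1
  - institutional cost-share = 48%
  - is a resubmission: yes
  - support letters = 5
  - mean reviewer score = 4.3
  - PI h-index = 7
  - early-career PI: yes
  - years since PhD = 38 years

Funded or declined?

Declined

Atomic conditions:
  institutional cost-share between 3% and 31%: 48 in [3, 31] is false
  PI h-index ≥ 51: 7 ≥ 51 is false
  project duration ≤ 33 months: 49 ≤ 33 is false
  support letters ≥ 5: 5 ≥ 5 is true
  NOT early-career PI: yes → false
  NOT is a resubmission: yes → false
  institution type = national-lab: R1 == national-lab is false
  years since PhD > 11 years: 38 > 11 is true
  mean reviewer score > 2.9: 4.3 > 2.9 is true
Combine:
[1.1.1] false OR false OR false = false
[1.1] NOT false = true
[1.2.1] true OR false = true
[1.2.2] false OR false = false
[1.2] true AND false = false
[1] true AND false = false
[2] true → true = true
[root] false AND true = false
Overall: false → declined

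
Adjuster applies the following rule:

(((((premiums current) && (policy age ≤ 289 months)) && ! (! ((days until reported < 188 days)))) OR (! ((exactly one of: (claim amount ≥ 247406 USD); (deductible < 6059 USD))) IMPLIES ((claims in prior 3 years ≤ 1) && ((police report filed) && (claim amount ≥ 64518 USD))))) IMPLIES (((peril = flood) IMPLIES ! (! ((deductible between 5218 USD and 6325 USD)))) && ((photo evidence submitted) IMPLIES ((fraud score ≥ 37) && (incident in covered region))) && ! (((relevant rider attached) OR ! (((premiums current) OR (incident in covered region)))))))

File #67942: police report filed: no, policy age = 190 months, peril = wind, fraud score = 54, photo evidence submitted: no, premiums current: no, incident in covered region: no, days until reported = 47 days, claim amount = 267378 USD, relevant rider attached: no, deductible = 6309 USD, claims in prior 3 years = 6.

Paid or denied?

Atomic conditions:
  premiums current: no → false
  policy age ≤ 289 months: 190 ≤ 289 is true
  days until reported < 188 days: 47 < 188 is true
  claim amount ≥ 247406 USD: 267378 ≥ 247406 is true
  deductible < 6059 USD: 6309 < 6059 is false
  claims in prior 3 years ≤ 1: 6 ≤ 1 is false
  police report filed: no → false
  claim amount ≥ 64518 USD: 267378 ≥ 64518 is true
  peril = flood: wind == flood is false
  deductible between 5218 USD and 6325 USD: 6309 in [5218, 6325] is true
  photo evidence submitted: no → false
  fraud score ≥ 37: 54 ≥ 37 is true
  incident in covered region: no → false
  relevant rider attached: no → false
Combine:
[1.1.1] false AND true = false
[1.1.2.1] NOT true = false
[1.1.2] NOT false = true
[1.1] false AND true = false
[1.2.1.1] exactly-one(true, false) = true
[1.2.1] NOT true = false
[1.2.2.2] false AND true = false
[1.2.2] false AND false = false
[1.2] false → false (antecedent false ⇒ implication holds) = true
[1] false OR true = true
[2.1.2.1] NOT true = false
[2.1.2] NOT false = true
[2.1] false → true (antecedent false ⇒ implication holds) = true
[2.2.2] true AND false = false
[2.2] false → false (antecedent false ⇒ implication holds) = true
[2.3.1.2.1] false OR false = false
[2.3.1.2] NOT false = true
[2.3.1] false OR true = true
[2.3] NOT true = false
[2] true AND true AND false = false
[root] true → false = false
Overall: false → denied

Denied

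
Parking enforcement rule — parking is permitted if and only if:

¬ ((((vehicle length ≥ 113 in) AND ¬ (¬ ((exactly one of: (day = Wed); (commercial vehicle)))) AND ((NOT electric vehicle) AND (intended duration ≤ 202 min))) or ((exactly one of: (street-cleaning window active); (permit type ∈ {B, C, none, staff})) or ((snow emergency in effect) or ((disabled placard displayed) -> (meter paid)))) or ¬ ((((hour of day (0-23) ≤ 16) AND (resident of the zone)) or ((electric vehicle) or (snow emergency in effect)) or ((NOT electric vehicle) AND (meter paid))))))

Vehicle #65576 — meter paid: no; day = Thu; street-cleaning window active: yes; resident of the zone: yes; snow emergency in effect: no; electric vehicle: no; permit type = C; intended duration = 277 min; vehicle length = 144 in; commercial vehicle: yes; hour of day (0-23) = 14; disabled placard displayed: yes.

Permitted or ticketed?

Atomic conditions:
  vehicle length ≥ 113 in: 144 ≥ 113 is true
  day = Wed: Thu == Wed is false
  commercial vehicle: yes → true
  NOT electric vehicle: no → true
  intended duration ≤ 202 min: 277 ≤ 202 is false
  street-cleaning window active: yes → true
  permit type ∈ {B, C, none, staff}: C is in the set → true
  snow emergency in effect: no → false
  disabled placard displayed: yes → true
  meter paid: no → false
  hour of day (0-23) ≤ 16: 14 ≤ 16 is true
  resident of the zone: yes → true
  electric vehicle: no → false
Combine:
[1.1.2.1.1] exactly-one(false, true) = true
[1.1.2.1] NOT true = false
[1.1.2] NOT false = true
[1.1.3] true AND false = false
[1.1] true AND true AND false = false
[1.2.1] exactly-one(true, true) = false
[1.2.2.2] true → false = false
[1.2.2] false OR false = false
[1.2] false OR false = false
[1.3.1.1] true AND true = true
[1.3.1.2] false OR false = false
[1.3.1.3] true AND false = false
[1.3.1] true OR false OR false = true
[1.3] NOT true = false
[1] false OR false OR false = false
[root] NOT false = true
Overall: true → permitted

Permitted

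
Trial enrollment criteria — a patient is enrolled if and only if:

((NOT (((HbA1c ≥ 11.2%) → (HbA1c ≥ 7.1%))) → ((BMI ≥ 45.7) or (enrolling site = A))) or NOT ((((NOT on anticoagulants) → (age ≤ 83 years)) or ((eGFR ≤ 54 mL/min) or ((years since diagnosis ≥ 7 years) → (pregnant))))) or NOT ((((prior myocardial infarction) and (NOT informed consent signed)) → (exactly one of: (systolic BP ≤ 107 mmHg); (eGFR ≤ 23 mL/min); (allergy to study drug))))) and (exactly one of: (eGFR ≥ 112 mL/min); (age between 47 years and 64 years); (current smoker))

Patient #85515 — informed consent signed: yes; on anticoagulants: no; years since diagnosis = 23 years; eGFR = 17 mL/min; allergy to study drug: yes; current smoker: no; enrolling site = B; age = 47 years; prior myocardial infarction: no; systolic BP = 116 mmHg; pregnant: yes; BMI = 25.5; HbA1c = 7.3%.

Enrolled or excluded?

Enrolled

Atomic conditions:
  HbA1c ≥ 11.2%: 7.3 ≥ 11.2 is false
  HbA1c ≥ 7.1%: 7.3 ≥ 7.1 is true
  BMI ≥ 45.7: 25.5 ≥ 45.7 is false
  enrolling site = A: B == A is false
  NOT on anticoagulants: no → true
  age ≤ 83 years: 47 ≤ 83 is true
  eGFR ≤ 54 mL/min: 17 ≤ 54 is true
  years since diagnosis ≥ 7 years: 23 ≥ 7 is true
  pregnant: yes → true
  prior myocardial infarction: no → false
  NOT informed consent signed: yes → false
  systolic BP ≤ 107 mmHg: 116 ≤ 107 is false
  eGFR ≤ 23 mL/min: 17 ≤ 23 is true
  allergy to study drug: yes → true
  eGFR ≥ 112 mL/min: 17 ≥ 112 is false
  age between 47 years and 64 years: 47 in [47, 64] is true
  current smoker: no → false
Combine:
[1.1.1.1] false → true (antecedent false ⇒ implication holds) = true
[1.1.1] NOT true = false
[1.1.2] false OR false = false
[1.1] false → false (antecedent false ⇒ implication holds) = true
[1.2.1.1] true → true = true
[1.2.1.2.2] true → true = true
[1.2.1.2] true OR true = true
[1.2.1] true OR true = true
[1.2] NOT true = false
[1.3.1.1] false AND false = false
[1.3.1.2] exactly-one(false, true, true) = false
[1.3.1] false → false (antecedent false ⇒ implication holds) = true
[1.3] NOT true = false
[1] true OR false OR false = true
[2] exactly-one(false, true, false) = true
[root] true AND true = true
Overall: true → enrolled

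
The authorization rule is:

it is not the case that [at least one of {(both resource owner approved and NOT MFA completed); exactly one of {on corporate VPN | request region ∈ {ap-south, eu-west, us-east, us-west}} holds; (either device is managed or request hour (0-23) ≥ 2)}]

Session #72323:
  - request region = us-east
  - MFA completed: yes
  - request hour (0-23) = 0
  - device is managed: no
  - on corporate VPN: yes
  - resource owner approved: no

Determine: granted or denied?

Atomic conditions:
  resource owner approved: no → false
  NOT MFA completed: yes → false
  on corporate VPN: yes → true
  request region ∈ {ap-south, eu-west, us-east, us-west}: us-east is in the set → true
  device is managed: no → false
  request hour (0-23) ≥ 2: 0 ≥ 2 is false
Combine:
[1.1] false AND false = false
[1.2] exactly-one(true, true) = false
[1.3] false OR false = false
[1] false OR false OR false = false
[root] NOT false = true
Overall: true → granted

Granted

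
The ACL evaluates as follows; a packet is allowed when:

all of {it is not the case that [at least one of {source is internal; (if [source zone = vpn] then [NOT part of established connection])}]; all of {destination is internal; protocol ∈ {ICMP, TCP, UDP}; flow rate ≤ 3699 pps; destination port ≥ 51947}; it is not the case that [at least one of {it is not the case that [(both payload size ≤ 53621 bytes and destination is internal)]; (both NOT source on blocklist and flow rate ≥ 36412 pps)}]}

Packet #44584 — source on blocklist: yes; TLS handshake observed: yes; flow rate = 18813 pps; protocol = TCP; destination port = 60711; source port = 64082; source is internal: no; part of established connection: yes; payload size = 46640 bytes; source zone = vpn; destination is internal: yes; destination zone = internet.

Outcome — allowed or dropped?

Atomic conditions:
  source is internal: no → false
  source zone = vpn: vpn == vpn is true
  NOT part of established connection: yes → false
  destination is internal: yes → true
  protocol ∈ {ICMP, TCP, UDP}: TCP is in the set → true
  flow rate ≤ 3699 pps: 18813 ≤ 3699 is false
  destination port ≥ 51947: 60711 ≥ 51947 is true
  payload size ≤ 53621 bytes: 46640 ≤ 53621 is true
  NOT source on blocklist: yes → false
  flow rate ≥ 36412 pps: 18813 ≥ 36412 is false
Combine:
[1.1.2] true → false = false
[1.1] false OR false = false
[1] NOT false = true
[2] true AND true AND false AND true = false
[3.1.1.1] true AND true = true
[3.1.1] NOT true = false
[3.1.2] false AND false = false
[3.1] false OR false = false
[3] NOT false = true
[root] true AND false AND true = false
Overall: false → dropped

Dropped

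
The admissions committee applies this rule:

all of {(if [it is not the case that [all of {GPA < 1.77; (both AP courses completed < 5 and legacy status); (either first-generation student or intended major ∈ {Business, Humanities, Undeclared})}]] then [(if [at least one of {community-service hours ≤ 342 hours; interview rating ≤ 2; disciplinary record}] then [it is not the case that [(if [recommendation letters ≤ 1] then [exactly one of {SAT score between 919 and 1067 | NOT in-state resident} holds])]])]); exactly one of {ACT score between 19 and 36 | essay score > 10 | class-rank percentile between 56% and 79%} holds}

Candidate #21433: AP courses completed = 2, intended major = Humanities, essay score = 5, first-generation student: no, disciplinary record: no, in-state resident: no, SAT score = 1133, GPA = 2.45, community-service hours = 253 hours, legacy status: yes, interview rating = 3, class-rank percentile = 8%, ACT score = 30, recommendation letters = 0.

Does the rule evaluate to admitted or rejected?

Atomic conditions:
  GPA < 1.77: 2.45 < 1.77 is false
  AP courses completed < 5: 2 < 5 is true
  legacy status: yes → true
  first-generation student: no → false
  intended major ∈ {Business, Humanities, Undeclared}: Humanities is in the set → true
  community-service hours ≤ 342 hours: 253 ≤ 342 is true
  interview rating ≤ 2: 3 ≤ 2 is false
  disciplinary record: no → false
  recommendation letters ≤ 1: 0 ≤ 1 is true
  SAT score between 919 and 1067: 1133 in [919, 1067] is false
  NOT in-state resident: no → true
  ACT score between 19 and 36: 30 in [19, 36] is true
  essay score > 10: 5 > 10 is false
  class-rank percentile between 56% and 79%: 8 in [56, 79] is false
Combine:
[1.1.1.2] true AND true = true
[1.1.1.3] false OR true = true
[1.1.1] false AND true AND true = false
[1.1] NOT false = true
[1.2.1] true OR false OR false = true
[1.2.2.1.2] exactly-one(false, true) = true
[1.2.2.1] true → true = true
[1.2.2] NOT true = false
[1.2] true → false = false
[1] true → false = false
[2] exactly-one(true, false, false) = true
[root] false AND true = false
Overall: false → rejected

Rejected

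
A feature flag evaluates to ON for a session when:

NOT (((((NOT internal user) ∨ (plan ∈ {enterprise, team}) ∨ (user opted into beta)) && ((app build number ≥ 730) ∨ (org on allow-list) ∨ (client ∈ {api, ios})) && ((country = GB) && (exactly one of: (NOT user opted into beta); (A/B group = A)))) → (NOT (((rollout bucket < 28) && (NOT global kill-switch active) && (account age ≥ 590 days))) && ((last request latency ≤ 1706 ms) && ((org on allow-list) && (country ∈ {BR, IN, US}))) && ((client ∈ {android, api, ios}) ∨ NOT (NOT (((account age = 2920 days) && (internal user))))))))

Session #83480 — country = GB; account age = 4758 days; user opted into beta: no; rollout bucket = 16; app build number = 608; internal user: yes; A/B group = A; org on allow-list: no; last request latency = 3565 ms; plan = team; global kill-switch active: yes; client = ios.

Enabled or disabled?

Atomic conditions:
  NOT internal user: yes → false
  plan ∈ {enterprise, team}: team is in the set → true
  user opted into beta: no → false
  app build number ≥ 730: 608 ≥ 730 is false
  org on allow-list: no → false
  client ∈ {api, ios}: ios is in the set → true
  country = GB: GB == GB is true
  NOT user opted into beta: no → true
  A/B group = A: A == A is true
  rollout bucket < 28: 16 < 28 is true
  NOT global kill-switch active: yes → false
  account age ≥ 590 days: 4758 ≥ 590 is true
  last request latency ≤ 1706 ms: 3565 ≤ 1706 is false
  country ∈ {BR, IN, US}: GB is not in the set → false
  client ∈ {android, api, ios}: ios is in the set → true
  account age = 2920 days: 4758 == 2920 is false
  internal user: yes → true
Combine:
[1.1.1] false OR true OR false = true
[1.1.2] false OR false OR true = true
[1.1.3.2] exactly-one(true, true) = false
[1.1.3] true AND false = false
[1.1] true AND true AND false = false
[1.2.1.1] true AND false AND true = false
[1.2.1] NOT false = true
[1.2.2.2] false AND false = false
[1.2.2] false AND false = false
[1.2.3.2.1.1] false AND true = false
[1.2.3.2.1] NOT false = true
[1.2.3.2] NOT true = false
[1.2.3] true OR false = true
[1.2] true AND false AND true = false
[1] false → false (antecedent false ⇒ implication holds) = true
[root] NOT true = false
Overall: false → disabled

Disabled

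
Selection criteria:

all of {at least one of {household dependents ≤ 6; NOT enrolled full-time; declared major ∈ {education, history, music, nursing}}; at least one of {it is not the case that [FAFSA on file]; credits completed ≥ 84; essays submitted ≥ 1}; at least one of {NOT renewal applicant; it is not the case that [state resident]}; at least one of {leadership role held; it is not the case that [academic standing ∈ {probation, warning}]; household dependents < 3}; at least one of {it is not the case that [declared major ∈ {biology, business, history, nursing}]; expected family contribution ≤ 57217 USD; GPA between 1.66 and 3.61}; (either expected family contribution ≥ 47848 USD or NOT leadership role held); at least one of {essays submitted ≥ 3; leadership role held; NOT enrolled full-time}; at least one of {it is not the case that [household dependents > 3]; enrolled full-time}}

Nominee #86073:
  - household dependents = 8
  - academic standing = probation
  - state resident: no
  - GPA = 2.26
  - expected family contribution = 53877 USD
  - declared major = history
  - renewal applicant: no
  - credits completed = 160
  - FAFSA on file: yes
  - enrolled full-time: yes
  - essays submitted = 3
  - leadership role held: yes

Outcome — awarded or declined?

Atomic conditions:
  household dependents ≤ 6: 8 ≤ 6 is false
  NOT enrolled full-time: yes → false
  declared major ∈ {education, history, music, nursing}: history is in the set → true
  FAFSA on file: yes → true
  credits completed ≥ 84: 160 ≥ 84 is true
  essays submitted ≥ 1: 3 ≥ 1 is true
  NOT renewal applicant: no → true
  state resident: no → false
  leadership role held: yes → true
  academic standing ∈ {probation, warning}: probation is in the set → true
  household dependents < 3: 8 < 3 is false
  declared major ∈ {biology, business, history, nursing}: history is in the set → true
  expected family contribution ≤ 57217 USD: 53877 ≤ 57217 is true
  GPA between 1.66 and 3.61: 2.26 in [1.66, 3.61] is true
  expected family contribution ≥ 47848 USD: 53877 ≥ 47848 is true
  NOT leadership role held: yes → false
  essays submitted ≥ 3: 3 ≥ 3 is true
  household dependents > 3: 8 > 3 is true
  enrolled full-time: yes → true
Combine:
[1] false OR false OR true = true
[2.1] NOT true = false
[2] false OR true OR true = true
[3.2] NOT false = true
[3] true OR true = true
[4.2] NOT true = false
[4] true OR false OR false = true
[5.1] NOT true = false
[5] false OR true OR true = true
[6] true OR false = true
[7] true OR true OR false = true
[8.1] NOT true = false
[8] false OR true = true
[root] true AND true AND true AND true AND true AND true AND true AND true = true
Overall: true → awarded

Awarded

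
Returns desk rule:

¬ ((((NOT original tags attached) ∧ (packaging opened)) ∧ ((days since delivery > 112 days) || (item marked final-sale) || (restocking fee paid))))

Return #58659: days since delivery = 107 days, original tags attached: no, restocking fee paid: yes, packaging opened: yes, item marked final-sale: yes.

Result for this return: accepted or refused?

Atomic conditions:
  NOT original tags attached: no → true
  packaging opened: yes → true
  days since delivery > 112 days: 107 > 112 is false
  item marked final-sale: yes → true
  restocking fee paid: yes → true
Combine:
[1.1] true AND true = true
[1.2] false OR true OR true = true
[1] true AND true = true
[root] NOT true = false
Overall: false → refused

Refused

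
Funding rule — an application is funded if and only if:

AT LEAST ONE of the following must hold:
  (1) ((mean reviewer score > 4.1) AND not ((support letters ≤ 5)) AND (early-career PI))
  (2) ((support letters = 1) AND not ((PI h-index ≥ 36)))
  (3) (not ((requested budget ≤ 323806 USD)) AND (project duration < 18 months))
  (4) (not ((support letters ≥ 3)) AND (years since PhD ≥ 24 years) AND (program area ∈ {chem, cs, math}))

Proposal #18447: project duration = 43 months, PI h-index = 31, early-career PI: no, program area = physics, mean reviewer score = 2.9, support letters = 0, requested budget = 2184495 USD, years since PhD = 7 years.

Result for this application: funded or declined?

Declined

Atomic conditions:
  mean reviewer score > 4.1: 2.9 > 4.1 is false
  support letters ≤ 5: 0 ≤ 5 is true
  early-career PI: no → false
  support letters = 1: 0 == 1 is false
  PI h-index ≥ 36: 31 ≥ 36 is false
  requested budget ≤ 323806 USD: 2184495 ≤ 323806 is false
  project duration < 18 months: 43 < 18 is false
  support letters ≥ 3: 0 ≥ 3 is false
  years since PhD ≥ 24 years: 7 ≥ 24 is false
  program area ∈ {chem, cs, math}: physics is not in the set → false
Combine:
[1.2] NOT true = false
[1] false AND false AND false = false
[2.2] NOT false = true
[2] false AND true = false
[3.1] NOT false = true
[3] true AND false = false
[4.1] NOT false = true
[4] true AND false AND false = false
[root] false OR false OR false OR false = false
Overall: false → declined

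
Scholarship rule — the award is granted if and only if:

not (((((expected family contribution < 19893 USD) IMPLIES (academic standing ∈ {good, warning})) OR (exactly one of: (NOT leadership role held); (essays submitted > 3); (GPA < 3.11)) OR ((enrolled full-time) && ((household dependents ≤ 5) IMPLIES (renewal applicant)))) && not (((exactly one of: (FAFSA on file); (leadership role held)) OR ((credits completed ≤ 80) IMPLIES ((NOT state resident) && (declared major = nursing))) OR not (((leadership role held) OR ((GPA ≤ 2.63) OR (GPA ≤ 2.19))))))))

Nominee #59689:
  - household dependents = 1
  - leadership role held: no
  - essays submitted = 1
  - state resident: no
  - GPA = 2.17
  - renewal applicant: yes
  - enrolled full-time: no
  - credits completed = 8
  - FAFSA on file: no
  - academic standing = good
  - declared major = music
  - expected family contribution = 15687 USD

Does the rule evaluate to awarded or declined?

Atomic conditions:
  expected family contribution < 19893 USD: 15687 < 19893 is true
  academic standing ∈ {good, warning}: good is in the set → true
  NOT leadership role held: no → true
  essays submitted > 3: 1 > 3 is false
  GPA < 3.11: 2.17 < 3.11 is true
  enrolled full-time: no → false
  household dependents ≤ 5: 1 ≤ 5 is true
  renewal applicant: yes → true
  FAFSA on file: no → false
  leadership role held: no → false
  credits completed ≤ 80: 8 ≤ 80 is true
  NOT state resident: no → true
  declared major = nursing: music == nursing is false
  GPA ≤ 2.63: 2.17 ≤ 2.63 is true
  GPA ≤ 2.19: 2.17 ≤ 2.19 is true
Combine:
[1.1.1] true → true = true
[1.1.2] exactly-one(true, false, true) = false
[1.1.3.2] true → true = true
[1.1.3] false AND true = false
[1.1] true OR false OR false = true
[1.2.1.1] exactly-one(false, false) = false
[1.2.1.2.2] true AND false = false
[1.2.1.2] true → false = false
[1.2.1.3.1.2] true OR true = true
[1.2.1.3.1] false OR true = true
[1.2.1.3] NOT true = false
[1.2.1] false OR false OR false = false
[1.2] NOT false = true
[1] true AND true = true
[root] NOT true = false
Overall: false → declined

Declined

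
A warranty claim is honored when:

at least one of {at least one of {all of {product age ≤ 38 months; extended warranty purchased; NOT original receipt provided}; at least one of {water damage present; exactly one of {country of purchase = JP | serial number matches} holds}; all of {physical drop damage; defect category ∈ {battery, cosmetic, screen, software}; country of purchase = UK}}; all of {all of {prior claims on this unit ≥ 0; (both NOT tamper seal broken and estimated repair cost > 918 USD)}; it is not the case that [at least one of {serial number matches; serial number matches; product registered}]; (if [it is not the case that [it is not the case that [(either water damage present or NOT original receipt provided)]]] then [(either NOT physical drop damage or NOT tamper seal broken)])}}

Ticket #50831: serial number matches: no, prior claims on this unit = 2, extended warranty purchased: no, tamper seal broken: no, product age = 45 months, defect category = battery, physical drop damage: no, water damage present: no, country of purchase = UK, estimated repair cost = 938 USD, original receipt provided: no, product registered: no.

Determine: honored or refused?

Atomic conditions:
  product age ≤ 38 months: 45 ≤ 38 is false
  extended warranty purchased: no → false
  NOT original receipt provided: no → true
  water damage present: no → false
  country of purchase = JP: UK == JP is false
  serial number matches: no → false
  physical drop damage: no → false
  defect category ∈ {battery, cosmetic, screen, software}: battery is in the set → true
  country of purchase = UK: UK == UK is true
  prior claims on this unit ≥ 0: 2 ≥ 0 is true
  NOT tamper seal broken: no → true
  estimated repair cost > 918 USD: 938 > 918 is true
  product registered: no → false
  NOT physical drop damage: no → true
Combine:
[1.1] false AND false AND true = false
[1.2.2] exactly-one(false, false) = false
[1.2] false OR false = false
[1.3] false AND true AND true = false
[1] false OR false OR false = false
[2.1.2] true AND true = true
[2.1] true AND true = true
[2.2.1] false OR false OR false = false
[2.2] NOT false = true
[2.3.1.1.1] false OR true = true
[2.3.1.1] NOT true = false
[2.3.1] NOT false = true
[2.3.2] true OR true = true
[2.3] true → true = true
[2] true AND true AND true = true
[root] false OR true = true
Overall: true → honored

Honored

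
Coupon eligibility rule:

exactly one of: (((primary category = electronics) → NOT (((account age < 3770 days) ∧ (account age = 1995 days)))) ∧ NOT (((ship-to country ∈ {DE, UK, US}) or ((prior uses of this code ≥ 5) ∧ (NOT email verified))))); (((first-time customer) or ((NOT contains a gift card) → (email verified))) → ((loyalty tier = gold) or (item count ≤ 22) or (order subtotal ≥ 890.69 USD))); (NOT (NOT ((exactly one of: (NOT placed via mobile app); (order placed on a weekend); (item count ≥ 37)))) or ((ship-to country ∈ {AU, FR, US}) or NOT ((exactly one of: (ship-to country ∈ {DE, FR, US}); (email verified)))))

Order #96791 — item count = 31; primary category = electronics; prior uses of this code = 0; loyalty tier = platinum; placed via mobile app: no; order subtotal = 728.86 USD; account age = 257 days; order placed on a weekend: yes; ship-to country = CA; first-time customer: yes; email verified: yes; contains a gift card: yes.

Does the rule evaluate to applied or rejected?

Applied

Atomic conditions:
  primary category = electronics: electronics == electronics is true
  account age < 3770 days: 257 < 3770 is true
  account age = 1995 days: 257 == 1995 is false
  ship-to country ∈ {DE, UK, US}: CA is not in the set → false
  prior uses of this code ≥ 5: 0 ≥ 5 is false
  NOT email verified: yes → false
  first-time customer: yes → true
  NOT contains a gift card: yes → false
  email verified: yes → true
  loyalty tier = gold: platinum == gold is false
  item count ≤ 22: 31 ≤ 22 is false
  order subtotal ≥ 890.69 USD: 728.86 ≥ 890.69 is false
  NOT placed via mobile app: no → true
  order placed on a weekend: yes → true
  item count ≥ 37: 31 ≥ 37 is false
  ship-to country ∈ {AU, FR, US}: CA is not in the set → false
  ship-to country ∈ {DE, FR, US}: CA is not in the set → false
Combine:
[1.1.2.1] true AND false = false
[1.1.2] NOT false = true
[1.1] true → true = true
[1.2.1.2] false AND false = false
[1.2.1] false OR false = false
[1.2] NOT false = true
[1] true AND true = true
[2.1.2] false → true (antecedent false ⇒ implication holds) = true
[2.1] true OR true = true
[2.2] false OR false OR false = false
[2] true → false = false
[3.1.1.1] exactly-one(true, true, false) = false
[3.1.1] NOT false = true
[3.1] NOT true = false
[3.2.2.1] exactly-one(false, true) = true
[3.2.2] NOT true = false
[3.2] false OR false = false
[3] false OR false = false
[root] exactly-one(true, false, false) = true
Overall: true → applied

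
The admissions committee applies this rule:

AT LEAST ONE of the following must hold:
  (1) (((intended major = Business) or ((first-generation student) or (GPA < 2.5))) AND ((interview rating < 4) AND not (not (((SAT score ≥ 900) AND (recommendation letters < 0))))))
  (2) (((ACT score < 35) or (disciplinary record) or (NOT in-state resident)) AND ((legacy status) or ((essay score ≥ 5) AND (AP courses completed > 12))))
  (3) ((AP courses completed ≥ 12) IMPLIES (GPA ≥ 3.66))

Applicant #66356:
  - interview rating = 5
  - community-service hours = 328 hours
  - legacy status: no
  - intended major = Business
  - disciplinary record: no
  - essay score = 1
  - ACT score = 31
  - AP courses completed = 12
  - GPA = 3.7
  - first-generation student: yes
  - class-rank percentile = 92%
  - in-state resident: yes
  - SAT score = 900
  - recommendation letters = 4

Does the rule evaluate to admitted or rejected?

Admitted

Atomic conditions:
  intended major = Business: Business == Business is true
  first-generation student: yes → true
  GPA < 2.5: 3.7 < 2.5 is false
  interview rating < 4: 5 < 4 is false
  SAT score ≥ 900: 900 ≥ 900 is true
  recommendation letters < 0: 4 < 0 is false
  ACT score < 35: 31 < 35 is true
  disciplinary record: no → false
  NOT in-state resident: yes → false
  legacy status: no → false
  essay score ≥ 5: 1 ≥ 5 is false
  AP courses completed > 12: 12 > 12 is false
  AP courses completed ≥ 12: 12 ≥ 12 is true
  GPA ≥ 3.66: 3.7 ≥ 3.66 is true
Combine:
[1.1.2] true OR false = true
[1.1] true OR true = true
[1.2.2.1.1] true AND false = false
[1.2.2.1] NOT false = true
[1.2.2] NOT true = false
[1.2] false AND false = false
[1] true AND false = false
[2.1] true OR false OR false = true
[2.2.2] false AND false = false
[2.2] false OR false = false
[2] true AND false = false
[3] true → true = true
[root] false OR false OR true = true
Overall: true → admitted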